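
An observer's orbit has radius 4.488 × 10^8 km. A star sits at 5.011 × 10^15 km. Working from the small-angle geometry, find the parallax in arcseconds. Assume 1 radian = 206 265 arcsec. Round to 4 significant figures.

θ ≈ B/d = (4.488 × 10^8) / (5.011 × 10^15) = 8.9563 × 10^-8 rad.
In arcseconds: 8.9563 × 10^-8 × 206265 = 0.018474″.

0.01847 arcsec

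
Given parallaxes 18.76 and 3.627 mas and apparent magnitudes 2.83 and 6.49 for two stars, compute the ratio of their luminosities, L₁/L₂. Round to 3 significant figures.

d₁ = 1/p₁ = 1/0.01876″ = 53.305 pc; d₂ = 1/p₂ = 1/0.003627″ = 275.71 pc.
M₁ = m₁ − 5 log₁₀ d₁ + 5 = 2.83 − 8.6338 + 5 = -0.8038.
M₂ = 6.49 − 12.2023 + 5 = -0.7123.
L₁/L₂ = 10^(0.4(M₂ − M₁)) = 10^(0.4 × 0.0915) = 10^0.03660 = 1.0879.

L₁/L₂ = 1.09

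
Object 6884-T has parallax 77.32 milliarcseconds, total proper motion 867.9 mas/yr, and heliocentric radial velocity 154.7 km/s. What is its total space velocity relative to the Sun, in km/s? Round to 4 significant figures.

d = 1/p = 1/0.07732″ = 12.933 pc.
μ = 867.9 mas/yr = 0.8679 ″/yr.
v_t = 4.740 μ d = 4.740 × 0.8679 × 12.933 = 53.204 km/s.
v = √(v_r² + v_t²) = √(154.7² + 53.204²) = √26762.8 = 163.59 km/s.

163.6 km/s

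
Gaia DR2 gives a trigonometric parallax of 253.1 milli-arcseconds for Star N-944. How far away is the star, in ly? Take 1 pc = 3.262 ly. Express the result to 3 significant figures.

12.9 ly

p = 253.1 milli-arcseconds = 0.2531 arcsec.
d = 1/p = 1/0.2531 = 3.951 pc.
In light-years: 3.951 × 3.262 = 12.888 ly.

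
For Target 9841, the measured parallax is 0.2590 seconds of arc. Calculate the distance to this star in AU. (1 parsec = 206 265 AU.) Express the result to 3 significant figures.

796000 AU

d = 1/p = 1/0.2590 = 3.861 pc.
In AU: 3.861 × 206265 = 7.9639 × 10^5 AU.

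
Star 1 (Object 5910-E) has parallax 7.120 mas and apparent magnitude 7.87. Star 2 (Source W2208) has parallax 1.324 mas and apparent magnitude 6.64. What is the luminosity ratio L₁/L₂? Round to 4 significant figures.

L₁/L₂ = 0.01114

d₁ = 1/p₁ = 1/0.007120″ = 140.45 pc; d₂ = 1/p₂ = 1/0.001324″ = 755.29 pc.
M₁ = m₁ − 5 log₁₀ d₁ + 5 = 7.87 − 10.7376 + 5 = 2.1324.
M₂ = 6.64 − 14.3906 + 5 = -2.7506.
L₁/L₂ = 10^(0.4(M₂ − M₁)) = 10^(0.4 × (-4.8830)) = 10^(-1.95320) = 0.011138.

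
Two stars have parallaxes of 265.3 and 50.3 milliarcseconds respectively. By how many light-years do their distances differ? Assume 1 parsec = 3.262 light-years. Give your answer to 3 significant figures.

d_A = 1/0.2653″ = 3.7693 pc; d_B = 1/0.05030″ = 19.881 pc.
|d_B − d_A| = |19.881 − 3.7693| = 16.112 pc = 16.112 × 3.262 ly = 52.557 ly.

52.6 ly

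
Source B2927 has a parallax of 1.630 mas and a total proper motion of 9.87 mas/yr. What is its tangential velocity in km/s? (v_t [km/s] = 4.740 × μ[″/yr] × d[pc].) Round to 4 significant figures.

28.70 km/s

d = 1/p = 1/0.001630″ = 613.5 pc.
μ = 9.87 mas/yr = 0.00987 ″/yr.
v_t = 4.74 × μ × d = 4.74 × 0.00987 × 613.5 = 28.702 km/s.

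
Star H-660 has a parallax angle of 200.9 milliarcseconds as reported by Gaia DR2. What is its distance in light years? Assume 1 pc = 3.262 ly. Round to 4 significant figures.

p = 200.9 milliarcseconds = 0.2009 arcsec.
d = 1/p = 1/0.2009 = 4.9776 pc.
In light-years: 4.9776 × 3.262 = 16.237 ly.

16.24 light years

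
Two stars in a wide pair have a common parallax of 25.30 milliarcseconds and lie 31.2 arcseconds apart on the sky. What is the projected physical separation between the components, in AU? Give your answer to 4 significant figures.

d = 1/p = 1/0.02530″ = 39.526 pc.
At distance d (pc), an angle of θ arcsec spans θ·d AU: s = 31.2 × 39.526 = 1233.2 AU.

1233 AU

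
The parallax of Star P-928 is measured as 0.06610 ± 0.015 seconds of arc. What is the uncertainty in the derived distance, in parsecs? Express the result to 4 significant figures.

d = 1/p, so σ_d = σ_p / p².
σ_d = 0.0150 / (0.06610)² = 0.0150 / 0.0043692 = 3.4331 pc.

3.433 pc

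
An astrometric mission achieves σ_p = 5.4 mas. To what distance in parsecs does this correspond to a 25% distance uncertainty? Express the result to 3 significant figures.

46.3 pc

σ_d/d = σ_p/p, so the condition is σ_p/p ≤ 0.25, i.e. p ≥ σ_p/0.25.
p_min = 5.4/0.25 = 21.6 mas = 0.0216 arcsec.
d_max = 1/p_min = 1/0.0216 = 46.296 pc.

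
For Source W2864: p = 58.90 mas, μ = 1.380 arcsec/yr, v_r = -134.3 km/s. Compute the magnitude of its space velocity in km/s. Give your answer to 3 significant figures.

d = 1/p = 1/0.05890″ = 16.978 pc.
v_t = 4.740 μ d = 4.740 × 1.380 × 16.978 = 111.06 km/s.
v = √(v_r² + v_t²) = √((-134.3)² + 111.06²) = √30370.8 = 174.27 km/s.

174 km/s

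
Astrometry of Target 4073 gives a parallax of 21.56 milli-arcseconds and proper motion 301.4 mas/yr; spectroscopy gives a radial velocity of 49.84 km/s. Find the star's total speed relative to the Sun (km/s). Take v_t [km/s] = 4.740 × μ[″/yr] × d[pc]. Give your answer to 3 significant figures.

82.9 km/s

d = 1/p = 1/0.02156″ = 46.382 pc.
μ = 301.4 mas/yr = 0.3014 ″/yr.
v_t = 4.740 μ d = 4.740 × 0.3014 × 46.382 = 66.263 km/s.
v = √(v_r² + v_t²) = √(49.84² + 66.263²) = √6874.81 = 82.914 km/s.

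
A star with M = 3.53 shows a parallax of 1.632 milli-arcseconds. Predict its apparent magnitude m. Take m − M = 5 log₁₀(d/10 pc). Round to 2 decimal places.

m = 12.47

d = 1/p = 1/0.001632″ = 612.75 pc.
m − M = 5 log₁₀ d − 5 = 5 log₁₀(612.75) − 5 = 13.9364 − 5 = 8.9364.
m = M + (m − M) = 3.53 + 8.9364 = 12.47.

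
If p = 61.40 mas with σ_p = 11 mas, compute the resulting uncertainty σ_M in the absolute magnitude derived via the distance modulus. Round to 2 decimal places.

σ_M = 0.39 mag

M = m − 5 log₁₀ d + 5 = m + 5 log₁₀ p + 5, so ∂M/∂p = 5/(p ln 10).
σ_M = (5/ln 10) · (σ_p/p) = 2.1715 × 11/61.40 = 2.1715 × 0.17915 = 0.38902.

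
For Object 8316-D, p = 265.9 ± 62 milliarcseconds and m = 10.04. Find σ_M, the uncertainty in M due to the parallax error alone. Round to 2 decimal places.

M = m − 5 log₁₀ d + 5 = m + 5 log₁₀ p + 5, so ∂M/∂p = 5/(p ln 10).
σ_M = (5/ln 10) · (σ_p/p) = 2.1715 × 62/265.9 = 2.1715 × 0.23317 = 0.50633.

σ_M = 0.51 mag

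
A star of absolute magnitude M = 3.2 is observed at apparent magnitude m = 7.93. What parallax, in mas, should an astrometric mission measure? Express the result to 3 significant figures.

11.3 mas

m − M = 7.93 − 3.2 = 4.73.
d = 10^((m−M)/5 + 1) = 10^1.946 = 88.308 pc.
p = 1/d = 1/88.308 = 0.011324 arcsec = 11.324 mas.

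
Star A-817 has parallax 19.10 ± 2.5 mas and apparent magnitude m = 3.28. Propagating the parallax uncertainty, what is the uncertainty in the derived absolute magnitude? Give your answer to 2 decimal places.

σ_M = 0.28 mag

M = m − 5 log₁₀ d + 5 = m + 5 log₁₀ p + 5, so ∂M/∂p = 5/(p ln 10).
σ_M = (5/ln 10) · (σ_p/p) = 2.1715 × 2.5/19.10 = 2.1715 × 0.13089 = 0.28423.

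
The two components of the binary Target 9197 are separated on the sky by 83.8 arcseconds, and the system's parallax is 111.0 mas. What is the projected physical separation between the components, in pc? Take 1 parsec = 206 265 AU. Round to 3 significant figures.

0.00366 pc

d = 1/p = 1/0.1110″ = 9.009 pc.
At distance d (pc), an angle of θ arcsec spans θ·d AU: s = 83.8 × 9.009 = 754.95 AU.
= 754.95 / 206265 = 0.0036601 pc.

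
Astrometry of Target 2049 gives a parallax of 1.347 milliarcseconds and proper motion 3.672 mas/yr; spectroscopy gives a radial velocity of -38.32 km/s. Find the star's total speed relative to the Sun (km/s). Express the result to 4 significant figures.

40.44 km/s

d = 1/p = 1/0.001347″ = 742.39 pc.
μ = 3.672 mas/yr = 0.003672 ″/yr.
v_t = 4.740 μ d = 4.740 × 0.003672 × 742.39 = 12.922 km/s.
v = √(v_r² + v_t²) = √((-38.32)² + 12.922²) = √1635.4 = 40.44 km/s.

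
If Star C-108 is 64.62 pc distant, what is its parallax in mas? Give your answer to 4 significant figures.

p = 1/d = 1/64.62 = 0.015475 arcsec.
= 0.015475 × 1000 = 15.475 mas.

15.48 mas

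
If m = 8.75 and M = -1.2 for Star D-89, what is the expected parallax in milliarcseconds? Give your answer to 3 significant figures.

m − M = 8.75 − (-1.2) = 9.95.
d = 10^((m−M)/5 + 1) = 10^2.990 = 977.24 pc.
p = 1/d = 1/977.24 = 0.0010233 arcsec = 1.0233 mas.

1.02 mas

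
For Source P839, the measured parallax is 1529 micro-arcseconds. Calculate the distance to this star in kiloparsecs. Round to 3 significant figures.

p = 1529 micro-arcseconds = 0.001529 arcsec.
d = 1/p = 1/0.001529 = 654.02 pc.
= 0.65402 kpc.

0.654 kpc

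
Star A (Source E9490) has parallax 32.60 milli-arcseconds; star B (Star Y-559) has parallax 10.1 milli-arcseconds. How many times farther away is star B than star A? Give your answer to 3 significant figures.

Since d = 1/p, d_B/d_A = p_A/p_B.
= 32.60 / 10.1 = 3.2277.

3.23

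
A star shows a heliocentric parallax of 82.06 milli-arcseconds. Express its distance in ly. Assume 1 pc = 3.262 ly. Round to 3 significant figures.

39.8 ly

p = 82.06 milli-arcseconds = 0.08206 arcsec.
d = 1/p = 1/0.08206 = 12.186 pc.
In light-years: 12.186 × 3.262 = 39.751 ly.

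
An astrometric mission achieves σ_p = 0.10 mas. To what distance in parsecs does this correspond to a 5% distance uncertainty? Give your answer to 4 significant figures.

σ_d/d = σ_p/p, so the condition is σ_p/p ≤ 0.05, i.e. p ≥ σ_p/0.05.
p_min = 0.10/0.05 = 2 mas = 0.002 arcsec.
d_max = 1/p_min = 1/0.002 = 500 pc.

500.0 pc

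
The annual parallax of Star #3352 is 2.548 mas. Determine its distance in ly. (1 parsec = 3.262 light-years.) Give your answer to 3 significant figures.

p = 2.548 mas = 0.002548 arcsec.
d = 1/p = 1/0.002548 = 392.46 pc.
In light-years: 392.46 × 3.262 = 1280.2 ly.

1280 ly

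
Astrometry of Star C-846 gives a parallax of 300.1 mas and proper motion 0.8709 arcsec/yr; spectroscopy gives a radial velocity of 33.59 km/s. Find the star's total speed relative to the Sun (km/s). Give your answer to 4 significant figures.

d = 1/p = 1/0.3001″ = 3.3322 pc.
v_t = 4.740 μ d = 4.740 × 0.8709 × 3.3322 = 13.756 km/s.
v = √(v_r² + v_t²) = √(33.59² + 13.756²) = √1317.52 = 36.298 km/s.

36.30 km/s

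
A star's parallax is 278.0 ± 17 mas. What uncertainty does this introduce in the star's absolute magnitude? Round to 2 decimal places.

M = m − 5 log₁₀ d + 5 = m + 5 log₁₀ p + 5, so ∂M/∂p = 5/(p ln 10).
σ_M = (5/ln 10) · (σ_p/p) = 2.1715 × 17/278.0 = 2.1715 × 0.061151 = 0.13279.

σ_M = 0.13 mag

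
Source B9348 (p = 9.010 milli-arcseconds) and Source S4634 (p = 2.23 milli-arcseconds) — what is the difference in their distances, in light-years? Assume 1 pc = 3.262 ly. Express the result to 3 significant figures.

d_A = 1/0.009010″ = 110.99 pc; d_B = 1/0.002230″ = 448.43 pc.
|d_B − d_A| = |448.43 − 110.99| = 337.44 pc = 337.44 × 3.262 ly = 1100.7 ly.

1100 ly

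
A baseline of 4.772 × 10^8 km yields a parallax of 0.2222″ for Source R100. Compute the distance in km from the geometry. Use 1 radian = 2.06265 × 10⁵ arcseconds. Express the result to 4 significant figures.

4.430 × 10^14 km

θ = 0.2222″ = 0.2222/206265 = 1.0773 × 10^-6 rad.
d = B/θ = (4.772 × 10^8) / (1.0773 × 10^-6) = 4.4296 × 10^14 km.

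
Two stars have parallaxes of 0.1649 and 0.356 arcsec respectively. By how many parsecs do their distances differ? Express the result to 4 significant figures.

3.255 pc

d_A = 1/0.1649″ = 6.0643 pc; d_B = 1/0.3560″ = 2.809 pc.
|d_B − d_A| = |2.809 − 6.0643| = 3.2553 pc.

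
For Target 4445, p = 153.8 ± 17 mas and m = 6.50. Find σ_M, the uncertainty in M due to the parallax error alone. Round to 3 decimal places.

σ_M = 0.240 mag

M = m − 5 log₁₀ d + 5 = m + 5 log₁₀ p + 5, so ∂M/∂p = 5/(p ln 10).
σ_M = (5/ln 10) · (σ_p/p) = 2.1715 × 17/153.8 = 2.1715 × 0.11053 = 0.24002.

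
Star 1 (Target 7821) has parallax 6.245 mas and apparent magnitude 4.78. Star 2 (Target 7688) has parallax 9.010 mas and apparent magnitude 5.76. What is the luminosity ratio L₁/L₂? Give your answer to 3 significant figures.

d₁ = 1/p₁ = 1/0.006245″ = 160.13 pc; d₂ = 1/p₂ = 1/0.009010″ = 110.99 pc.
M₁ = m₁ − 5 log₁₀ d₁ + 5 = 4.78 − 11.0224 + 5 = -1.2424.
M₂ = 5.76 − 10.2264 + 5 = 0.5336.
L₁/L₂ = 10^(0.4(M₂ − M₁)) = 10^(0.4 × 1.7760) = 10^0.71040 = 5.1333.

L₁/L₂ = 5.13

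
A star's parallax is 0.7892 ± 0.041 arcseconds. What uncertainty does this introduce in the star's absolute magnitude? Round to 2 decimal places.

M = m − 5 log₁₀ d + 5 = m + 5 log₁₀ p + 5, so ∂M/∂p = 5/(p ln 10).
σ_M = (5/ln 10) · (σ_p/p) = 2.1715 × 0.041/0.7892 = 2.1715 × 0.051951 = 0.11281.

σ_M = 0.11 mag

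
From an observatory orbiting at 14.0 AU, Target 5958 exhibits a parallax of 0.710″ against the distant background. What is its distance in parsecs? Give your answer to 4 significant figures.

With baseline B (in AU) and parallax p (in arcsec), d = B/p parsecs.
d = 14.0 / 0.710 = 19.718 pc.

19.72 pc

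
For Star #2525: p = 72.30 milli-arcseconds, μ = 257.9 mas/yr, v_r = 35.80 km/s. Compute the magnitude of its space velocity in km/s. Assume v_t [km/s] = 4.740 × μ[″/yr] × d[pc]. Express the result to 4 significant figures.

39.59 km/s

d = 1/p = 1/0.07230″ = 13.831 pc.
μ = 257.9 mas/yr = 0.2579 ″/yr.
v_t = 4.740 μ d = 4.740 × 0.2579 × 13.831 = 16.908 km/s.
v = √(v_r² + v_t²) = √(35.80² + 16.908²) = √1567.52 = 39.592 km/s.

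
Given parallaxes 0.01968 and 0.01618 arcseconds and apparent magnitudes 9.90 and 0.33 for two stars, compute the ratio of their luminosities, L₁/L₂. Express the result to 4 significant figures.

d₁ = 1/p₁ = 1/0.01968″ = 50.813 pc; d₂ = 1/p₂ = 1/0.01618″ = 61.805 pc.
M₁ = m₁ − 5 log₁₀ d₁ + 5 = 9.90 − 8.5299 + 5 = 6.3701.
M₂ = 0.33 − 8.9551 + 5 = -3.6251.
L₁/L₂ = 10^(0.4(M₂ − M₁)) = 10^(0.4 × (-9.9952)) = 10^(-3.99808) = 0.00010044.

L₁/L₂ = 0.0001004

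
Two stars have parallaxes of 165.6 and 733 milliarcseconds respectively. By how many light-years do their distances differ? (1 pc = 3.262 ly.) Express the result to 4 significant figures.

15.25 ly

d_A = 1/0.1656″ = 6.0386 pc; d_B = 1/0.7330″ = 1.3643 pc.
|d_B − d_A| = |1.3643 − 6.0386| = 4.6743 pc = 4.6743 × 3.262 ly = 15.248 ly.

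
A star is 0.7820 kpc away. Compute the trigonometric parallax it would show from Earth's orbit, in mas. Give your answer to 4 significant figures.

1.279 mas

d = 0.7820 kpc = 782 pc.
p = 1/d = 1/782 = 0.0012788 arcsec.
= 0.0012788 × 1000 = 1.2788 mas.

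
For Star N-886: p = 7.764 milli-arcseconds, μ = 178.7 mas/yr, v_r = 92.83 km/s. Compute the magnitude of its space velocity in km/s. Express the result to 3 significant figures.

143 km/s

d = 1/p = 1/0.007764″ = 128.8 pc.
μ = 178.7 mas/yr = 0.1787 ″/yr.
v_t = 4.740 μ d = 4.740 × 0.1787 × 128.8 = 109.1 km/s.
v = √(v_r² + v_t²) = √(92.83² + 109.1²) = √20520.2 = 143.25 km/s.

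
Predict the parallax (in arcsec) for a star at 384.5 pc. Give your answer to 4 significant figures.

p = 1/d = 1/384.5 = 0.0026008 arcsec.

0.002601 arcsec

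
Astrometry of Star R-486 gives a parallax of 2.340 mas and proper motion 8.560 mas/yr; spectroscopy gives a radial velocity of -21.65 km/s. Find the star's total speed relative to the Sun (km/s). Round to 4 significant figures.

d = 1/p = 1/0.002340″ = 427.35 pc.
μ = 8.560 mas/yr = 0.008560 ″/yr.
v_t = 4.740 μ d = 4.740 × 0.008560 × 427.35 = 17.339 km/s.
v = √(v_r² + v_t²) = √((-21.65)² + 17.339²) = √769.363 = 27.737 km/s.

27.74 km/s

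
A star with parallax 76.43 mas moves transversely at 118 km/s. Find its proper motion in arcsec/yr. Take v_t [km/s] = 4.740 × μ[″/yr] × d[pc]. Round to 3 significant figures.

d = 1/p = 1/0.07643″ = 13.084 pc.
μ = v_t / (4.74 d) = 118 / (4.74 × 13.084) = 118 / 62.018 = 1.9027 ″/yr.

1.90 arcsec/yr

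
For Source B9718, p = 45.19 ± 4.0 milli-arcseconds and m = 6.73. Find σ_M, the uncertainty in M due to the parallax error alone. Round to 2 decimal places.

σ_M = 0.19 mag

M = m − 5 log₁₀ d + 5 = m + 5 log₁₀ p + 5, so ∂M/∂p = 5/(p ln 10).
σ_M = (5/ln 10) · (σ_p/p) = 2.1715 × 4.0/45.19 = 2.1715 × 0.088515 = 0.19221.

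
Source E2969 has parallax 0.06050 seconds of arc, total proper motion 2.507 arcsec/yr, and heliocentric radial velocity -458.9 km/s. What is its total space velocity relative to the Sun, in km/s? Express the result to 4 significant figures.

d = 1/p = 1/0.06050″ = 16.529 pc.
v_t = 4.740 μ d = 4.740 × 2.507 × 16.529 = 196.42 km/s.
v = √(v_r² + v_t²) = √((-458.9)² + 196.42²) = √249170 = 499.17 km/s.

499.2 km/s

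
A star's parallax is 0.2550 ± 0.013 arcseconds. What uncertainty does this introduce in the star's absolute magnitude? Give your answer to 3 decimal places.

M = m − 5 log₁₀ d + 5 = m + 5 log₁₀ p + 5, so ∂M/∂p = 5/(p ln 10).
σ_M = (5/ln 10) · (σ_p/p) = 2.1715 × 0.013/0.2550 = 2.1715 × 0.05098 = 0.1107.

σ_M = 0.111 mag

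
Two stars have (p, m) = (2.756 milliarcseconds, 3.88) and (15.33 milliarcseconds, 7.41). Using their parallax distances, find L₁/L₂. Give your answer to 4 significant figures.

L₁/L₂ = 799.0

d₁ = 1/p₁ = 1/0.002756″ = 362.84 pc; d₂ = 1/p₂ = 1/0.01533″ = 65.232 pc.
M₁ = m₁ − 5 log₁₀ d₁ + 5 = 3.88 − 12.7986 + 5 = -3.9186.
M₂ = 7.41 − 9.0723 + 5 = 3.3377.
L₁/L₂ = 10^(0.4(M₂ − M₁)) = 10^(0.4 × 7.2563) = 10^2.90252 = 798.95.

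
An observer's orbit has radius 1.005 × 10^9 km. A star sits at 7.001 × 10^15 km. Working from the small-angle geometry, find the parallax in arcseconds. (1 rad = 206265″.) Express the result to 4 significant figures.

0.02961 arcsec

θ ≈ B/d = (1.005 × 10^9) / (7.001 × 10^15) = 1.4355 × 10^-7 rad.
In arcseconds: 1.4355 × 10^-7 × 206265 = 0.029609″.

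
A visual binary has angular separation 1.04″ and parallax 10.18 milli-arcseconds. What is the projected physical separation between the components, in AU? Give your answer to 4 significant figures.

d = 1/p = 1/0.01018″ = 98.232 pc.
At distance d (pc), an angle of θ arcsec spans θ·d AU: s = 1.04 × 98.232 = 102.16 AU.

102.2 AU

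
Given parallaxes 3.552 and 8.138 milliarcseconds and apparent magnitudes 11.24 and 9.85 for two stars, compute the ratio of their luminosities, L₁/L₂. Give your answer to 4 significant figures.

d₁ = 1/p₁ = 1/0.003552″ = 281.53 pc; d₂ = 1/p₂ = 1/0.008138″ = 122.88 pc.
M₁ = m₁ − 5 log₁₀ d₁ + 5 = 11.24 − 12.2476 + 5 = 3.9924.
M₂ = 9.85 − 10.4474 + 5 = 4.4026.
L₁/L₂ = 10^(0.4(M₂ − M₁)) = 10^(0.4 × 0.4102) = 10^0.16408 = 1.4591.

L₁/L₂ = 1.459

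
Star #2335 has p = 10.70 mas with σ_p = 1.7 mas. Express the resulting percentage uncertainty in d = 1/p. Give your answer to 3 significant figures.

For d = 1/p, |σ_d/d| = |σ_p/p|.
σ_p/p = 1.7 / 10.70 = 0.15888 = 15.888%.

15.9%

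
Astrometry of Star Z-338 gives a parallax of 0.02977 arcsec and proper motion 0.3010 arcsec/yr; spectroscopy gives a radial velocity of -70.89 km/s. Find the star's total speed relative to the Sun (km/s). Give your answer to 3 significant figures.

85.6 km/s

d = 1/p = 1/0.02977″ = 33.591 pc.
v_t = 4.740 μ d = 4.740 × 0.3010 × 33.591 = 47.926 km/s.
v = √(v_r² + v_t²) = √((-70.89)² + 47.926²) = √7322.29 = 85.57 km/s.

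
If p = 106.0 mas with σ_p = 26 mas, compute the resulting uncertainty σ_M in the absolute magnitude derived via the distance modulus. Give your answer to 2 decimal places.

M = m − 5 log₁₀ d + 5 = m + 5 log₁₀ p + 5, so ∂M/∂p = 5/(p ln 10).
σ_M = (5/ln 10) · (σ_p/p) = 2.1715 × 26/106.0 = 2.1715 × 0.24528 = 0.53263.

σ_M = 0.53 mag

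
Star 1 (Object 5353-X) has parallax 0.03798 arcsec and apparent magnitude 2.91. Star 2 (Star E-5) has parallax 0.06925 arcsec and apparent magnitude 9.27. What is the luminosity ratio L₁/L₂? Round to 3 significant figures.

d₁ = 1/p₁ = 1/0.03798″ = 26.33 pc; d₂ = 1/p₂ = 1/0.06925″ = 14.44 pc.
M₁ = m₁ − 5 log₁₀ d₁ + 5 = 2.91 − 7.1023 + 5 = 0.8077.
M₂ = 9.27 − 5.7978 + 5 = 8.4722.
L₁/L₂ = 10^(0.4(M₂ − M₁)) = 10^(0.4 × 7.6645) = 10^3.06580 = 1163.6.

L₁/L₂ = 1160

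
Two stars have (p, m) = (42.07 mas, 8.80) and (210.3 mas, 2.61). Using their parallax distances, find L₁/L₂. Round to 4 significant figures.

L₁/L₂ = 0.08351

d₁ = 1/p₁ = 1/0.04207″ = 23.77 pc; d₂ = 1/p₂ = 1/0.2103″ = 4.7551 pc.
M₁ = m₁ − 5 log₁₀ d₁ + 5 = 8.80 − 6.8801 + 5 = 6.9199.
M₂ = 2.61 − 3.3858 + 5 = 4.2242.
L₁/L₂ = 10^(0.4(M₂ − M₁)) = 10^(0.4 × (-2.6957)) = 10^(-1.07828) = 0.083506.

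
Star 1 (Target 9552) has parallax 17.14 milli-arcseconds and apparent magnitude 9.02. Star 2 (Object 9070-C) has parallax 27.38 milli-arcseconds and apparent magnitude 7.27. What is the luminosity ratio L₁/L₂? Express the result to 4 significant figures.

L₁/L₂ = 0.5091

d₁ = 1/p₁ = 1/0.01714″ = 58.343 pc; d₂ = 1/p₂ = 1/0.02738″ = 36.523 pc.
M₁ = m₁ − 5 log₁₀ d₁ + 5 = 9.02 − 8.8299 + 5 = 5.1901.
M₂ = 7.27 − 7.8128 + 5 = 4.4572.
L₁/L₂ = 10^(0.4(M₂ − M₁)) = 10^(0.4 × (-0.7329)) = 10^(-0.29316) = 0.50914.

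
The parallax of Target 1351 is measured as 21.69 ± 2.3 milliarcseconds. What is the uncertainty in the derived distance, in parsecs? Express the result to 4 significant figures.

4.889 pc

d = 1/p, so σ_d = σ_p / p².
σ_d = 0.00230 / (0.02169)² = 0.00230 / 0.00047046 = 4.8888 pc.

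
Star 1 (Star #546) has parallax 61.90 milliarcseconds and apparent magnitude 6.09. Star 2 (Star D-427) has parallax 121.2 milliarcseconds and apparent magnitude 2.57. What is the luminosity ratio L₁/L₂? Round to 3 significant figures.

L₁/L₂ = 0.150

d₁ = 1/p₁ = 1/0.06190″ = 16.155 pc; d₂ = 1/p₂ = 1/0.1212″ = 8.2508 pc.
M₁ = m₁ − 5 log₁₀ d₁ + 5 = 6.09 − 6.0415 + 5 = 5.0485.
M₂ = 2.57 − 4.5825 + 5 = 2.9875.
L₁/L₂ = 10^(0.4(M₂ − M₁)) = 10^(0.4 × (-2.0610)) = 10^(-0.82440) = 0.14983.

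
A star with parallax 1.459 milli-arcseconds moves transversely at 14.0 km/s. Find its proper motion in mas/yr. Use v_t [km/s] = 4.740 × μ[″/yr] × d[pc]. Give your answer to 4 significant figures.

4.309 mas/yr

d = 1/p = 1/0.001459″ = 685.4 pc.
μ = v_t / (4.74 d) = 14.0 / (4.74 × 685.4) = 14.0 / 3248.8 = 0.0043093 ″/yr = 4.3093 mas/yr.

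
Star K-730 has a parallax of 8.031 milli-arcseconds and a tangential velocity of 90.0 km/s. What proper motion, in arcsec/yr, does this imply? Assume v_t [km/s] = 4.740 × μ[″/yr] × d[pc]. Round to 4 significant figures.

0.1525 arcsec/yr

d = 1/p = 1/0.008031″ = 124.52 pc.
μ = v_t / (4.74 d) = 90.0 / (4.74 × 124.52) = 90.0 / 590.22 = 0.15249 ″/yr.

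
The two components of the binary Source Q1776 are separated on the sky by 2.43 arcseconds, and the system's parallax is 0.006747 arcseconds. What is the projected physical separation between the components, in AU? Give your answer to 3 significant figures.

360 AU

d = 1/p = 1/0.006747″ = 148.21 pc.
At distance d (pc), an angle of θ arcsec spans θ·d AU: s = 2.43 × 148.21 = 360.15 AU.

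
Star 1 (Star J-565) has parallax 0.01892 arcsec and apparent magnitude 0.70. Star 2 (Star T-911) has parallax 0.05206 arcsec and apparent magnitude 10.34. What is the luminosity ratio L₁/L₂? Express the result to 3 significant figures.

d₁ = 1/p₁ = 1/0.01892″ = 52.854 pc; d₂ = 1/p₂ = 1/0.05206″ = 19.209 pc.
M₁ = m₁ − 5 log₁₀ d₁ + 5 = 0.70 − 8.6154 + 5 = -2.9154.
M₂ = 10.34 − 6.4175 + 5 = 8.9225.
L₁/L₂ = 10^(0.4(M₂ − M₁)) = 10^(0.4 × 11.8379) = 10^4.73516 = 54345.

L₁/L₂ = 54300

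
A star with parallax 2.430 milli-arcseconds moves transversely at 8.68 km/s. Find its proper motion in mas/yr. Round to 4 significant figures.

d = 1/p = 1/0.002430″ = 411.52 pc.
μ = v_t / (4.74 d) = 8.68 / (4.74 × 411.52) = 8.68 / 1950.6 = 0.0044499 ″/yr = 4.4499 mas/yr.

4.450 mas/yr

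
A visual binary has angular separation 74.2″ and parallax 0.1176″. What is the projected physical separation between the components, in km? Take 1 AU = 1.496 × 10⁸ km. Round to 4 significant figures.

9.439 × 10^10 km

d = 1/p = 1/0.1176″ = 8.5034 pc.
At distance d (pc), an angle of θ arcsec spans θ·d AU: s = 74.2 × 8.5034 = 630.95 AU.
= 630.95 × 1.496 × 10⁸ km = 9.4390 × 10^10 km.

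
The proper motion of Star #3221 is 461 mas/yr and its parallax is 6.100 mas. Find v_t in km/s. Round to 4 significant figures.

d = 1/p = 1/0.006100″ = 163.93 pc.
μ = 461 mas/yr = 0.461 ″/yr.
v_t = 4.74 × μ × d = 4.74 × 0.461 × 163.93 = 358.21 km/s.

358.2 km/s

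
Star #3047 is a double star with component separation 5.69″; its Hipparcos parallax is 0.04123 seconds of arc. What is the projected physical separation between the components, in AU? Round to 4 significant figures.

d = 1/p = 1/0.04123″ = 24.254 pc.
At distance d (pc), an angle of θ arcsec spans θ·d AU: s = 5.69 × 24.254 = 138.01 AU.

138.0 AU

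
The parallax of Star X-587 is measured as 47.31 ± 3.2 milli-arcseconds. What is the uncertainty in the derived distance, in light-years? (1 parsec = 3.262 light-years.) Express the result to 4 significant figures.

d = 1/p, so σ_d = σ_p / p².
σ_d = 0.00320 / (0.04731)² = 0.00320 / 0.0022382 = 1.4297 pc = 1.4297 × 3.262 ly = 4.6637 ly.

4.664 ly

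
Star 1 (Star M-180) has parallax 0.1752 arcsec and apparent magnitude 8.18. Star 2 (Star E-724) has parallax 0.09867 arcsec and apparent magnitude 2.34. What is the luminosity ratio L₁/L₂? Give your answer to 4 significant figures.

d₁ = 1/p₁ = 1/0.1752″ = 5.7078 pc; d₂ = 1/p₂ = 1/0.09867″ = 10.135 pc.
M₁ = m₁ − 5 log₁₀ d₁ + 5 = 8.18 − 3.7823 + 5 = 9.3977.
M₂ = 2.34 − 5.0291 + 5 = 2.3109.
L₁/L₂ = 10^(0.4(M₂ − M₁)) = 10^(0.4 × (-7.0868)) = 10^(-2.83472) = 0.0014631.

L₁/L₂ = 0.001463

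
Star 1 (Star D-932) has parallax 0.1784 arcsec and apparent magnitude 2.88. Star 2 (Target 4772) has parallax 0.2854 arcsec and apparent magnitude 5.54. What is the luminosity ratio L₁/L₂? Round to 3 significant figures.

d₁ = 1/p₁ = 1/0.1784″ = 5.6054 pc; d₂ = 1/p₂ = 1/0.2854″ = 3.5039 pc.
M₁ = m₁ − 5 log₁₀ d₁ + 5 = 2.88 − 3.7430 + 5 = 4.1370.
M₂ = 5.54 − 2.7228 + 5 = 7.8172.
L₁/L₂ = 10^(0.4(M₂ − M₁)) = 10^(0.4 × 3.6802) = 10^1.47208 = 29.654.

L₁/L₂ = 29.7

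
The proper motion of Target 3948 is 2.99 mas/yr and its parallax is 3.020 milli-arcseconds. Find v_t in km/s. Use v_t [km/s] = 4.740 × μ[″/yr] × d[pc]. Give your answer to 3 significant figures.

4.69 km/s

d = 1/p = 1/0.003020″ = 331.13 pc.
μ = 2.99 mas/yr = 0.00299 ″/yr.
v_t = 4.74 × μ × d = 4.74 × 0.00299 × 331.13 = 4.693 km/s.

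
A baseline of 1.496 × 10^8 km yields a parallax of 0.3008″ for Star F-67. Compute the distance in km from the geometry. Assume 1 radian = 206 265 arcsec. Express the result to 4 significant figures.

θ = 0.3008″ = 0.3008/206265 = 1.4583 × 10^-6 rad.
d = B/θ = (1.496 × 10^8) / (1.4583 × 10^-6) = 1.0259 × 10^14 km.

1.026 × 10^14 km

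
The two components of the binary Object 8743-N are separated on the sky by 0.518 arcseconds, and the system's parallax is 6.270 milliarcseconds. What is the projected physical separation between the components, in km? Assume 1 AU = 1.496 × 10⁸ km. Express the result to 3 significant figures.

1.24 × 10^10 km

d = 1/p = 1/0.006270″ = 159.49 pc.
At distance d (pc), an angle of θ arcsec spans θ·d AU: s = 0.518 × 159.49 = 82.616 AU.
= 82.616 × 1.496 × 10⁸ km = 1.2359 × 10^10 km.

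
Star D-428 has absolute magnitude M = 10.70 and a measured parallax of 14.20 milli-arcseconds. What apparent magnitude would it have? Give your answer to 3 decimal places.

m = 14.939

d = 1/p = 1/0.01420″ = 70.423 pc.
m − M = 5 log₁₀ d − 5 = 5 log₁₀(70.423) − 5 = 9.2386 − 5 = 4.2386.
m = M + (m − M) = 10.70 + 4.2386 = 14.939.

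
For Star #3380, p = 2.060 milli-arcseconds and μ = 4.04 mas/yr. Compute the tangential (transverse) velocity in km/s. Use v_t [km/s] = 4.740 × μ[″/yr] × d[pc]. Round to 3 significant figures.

d = 1/p = 1/0.002060″ = 485.44 pc.
μ = 4.04 mas/yr = 0.00404 ″/yr.
v_t = 4.74 × μ × d = 4.74 × 0.00404 × 485.44 = 9.296 km/s.

9.30 km/s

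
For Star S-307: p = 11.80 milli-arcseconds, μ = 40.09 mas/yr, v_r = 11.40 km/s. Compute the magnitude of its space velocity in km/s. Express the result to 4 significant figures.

19.73 km/s

d = 1/p = 1/0.01180″ = 84.746 pc.
μ = 40.09 mas/yr = 0.04009 ″/yr.
v_t = 4.740 μ d = 4.740 × 0.04009 × 84.746 = 16.104 km/s.
v = √(v_r² + v_t²) = √(11.40² + 16.104²) = √389.299 = 19.731 km/s.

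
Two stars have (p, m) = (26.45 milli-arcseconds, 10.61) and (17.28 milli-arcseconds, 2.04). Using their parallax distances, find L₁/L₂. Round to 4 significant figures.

L₁/L₂ = 0.0001593

d₁ = 1/p₁ = 1/0.02645″ = 37.807 pc; d₂ = 1/p₂ = 1/0.01728″ = 57.87 pc.
M₁ = m₁ − 5 log₁₀ d₁ + 5 = 10.61 − 7.8879 + 5 = 7.7221.
M₂ = 2.04 − 8.8123 + 5 = -1.7723.
L₁/L₂ = 10^(0.4(M₂ − M₁)) = 10^(0.4 × (-9.4944)) = 10^(-3.79776) = 0.00015931.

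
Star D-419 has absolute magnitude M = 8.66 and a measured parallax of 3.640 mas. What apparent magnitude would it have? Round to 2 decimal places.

m = 15.85

d = 1/p = 1/0.003640″ = 274.73 pc.
m − M = 5 log₁₀ d − 5 = 5 log₁₀(274.73) − 5 = 12.1945 − 5 = 7.1945.
m = M + (m − M) = 8.66 + 7.1945 = 15.85.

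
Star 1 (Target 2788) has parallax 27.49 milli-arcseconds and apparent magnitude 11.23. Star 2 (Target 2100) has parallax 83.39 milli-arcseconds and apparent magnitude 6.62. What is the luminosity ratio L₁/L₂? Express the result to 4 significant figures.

L₁/L₂ = 0.1318

d₁ = 1/p₁ = 1/0.02749″ = 36.377 pc; d₂ = 1/p₂ = 1/0.08339″ = 11.992 pc.
M₁ = m₁ − 5 log₁₀ d₁ + 5 = 11.23 − 7.8041 + 5 = 8.4259.
M₂ = 6.62 − 5.3945 + 5 = 6.2255.
L₁/L₂ = 10^(0.4(M₂ − M₁)) = 10^(0.4 × (-2.2004)) = 10^(-0.88016) = 0.13178.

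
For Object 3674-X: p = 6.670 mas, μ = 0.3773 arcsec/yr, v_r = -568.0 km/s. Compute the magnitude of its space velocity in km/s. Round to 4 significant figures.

d = 1/p = 1/0.006670″ = 149.93 pc.
v_t = 4.740 μ d = 4.740 × 0.3773 × 149.93 = 268.14 km/s.
v = √(v_r² + v_t²) = √((-568.0)² + 268.14²) = √394523 = 628.11 km/s.

628.1 km/s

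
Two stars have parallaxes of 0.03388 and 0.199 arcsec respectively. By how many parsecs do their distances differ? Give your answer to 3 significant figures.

d_A = 1/0.03388″ = 29.516 pc; d_B = 1/0.1990″ = 5.0251 pc.
|d_B − d_A| = |5.0251 − 29.516| = 24.491 pc.

24.5 pc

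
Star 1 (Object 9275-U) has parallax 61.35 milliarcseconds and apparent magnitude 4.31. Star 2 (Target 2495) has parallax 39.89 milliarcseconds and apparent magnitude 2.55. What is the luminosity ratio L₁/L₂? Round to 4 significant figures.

L₁/L₂ = 0.08358

d₁ = 1/p₁ = 1/0.06135″ = 16.3 pc; d₂ = 1/p₂ = 1/0.03989″ = 25.069 pc.
M₁ = m₁ − 5 log₁₀ d₁ + 5 = 4.31 − 6.0609 + 5 = 3.2491.
M₂ = 2.55 − 6.9957 + 5 = 0.5543.
L₁/L₂ = 10^(0.4(M₂ − M₁)) = 10^(0.4 × (-2.6948)) = 10^(-1.07792) = 0.083576.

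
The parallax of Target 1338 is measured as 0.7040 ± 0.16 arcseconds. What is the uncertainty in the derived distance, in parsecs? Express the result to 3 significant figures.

d = 1/p, so σ_d = σ_p / p².
σ_d = 0.160 / (0.7040)² = 0.160 / 0.49562 = 0.32283 pc.

0.323 pc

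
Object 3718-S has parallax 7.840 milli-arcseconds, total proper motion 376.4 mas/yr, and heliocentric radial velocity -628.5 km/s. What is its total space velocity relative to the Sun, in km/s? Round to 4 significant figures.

668.4 km/s

d = 1/p = 1/0.007840″ = 127.55 pc.
μ = 376.4 mas/yr = 0.3764 ″/yr.
v_t = 4.740 μ d = 4.740 × 0.3764 × 127.55 = 227.57 km/s.
v = √(v_r² + v_t²) = √((-628.5)² + 227.57²) = √446800 = 668.43 km/s.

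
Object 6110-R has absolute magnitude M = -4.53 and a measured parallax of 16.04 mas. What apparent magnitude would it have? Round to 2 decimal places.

m = -0.56

d = 1/p = 1/0.01604″ = 62.344 pc.
m − M = 5 log₁₀ d − 5 = 5 log₁₀(62.344) − 5 = 8.9740 − 5 = 3.9740.
m = M + (m − M) = -4.53 + 3.9740 = -0.56.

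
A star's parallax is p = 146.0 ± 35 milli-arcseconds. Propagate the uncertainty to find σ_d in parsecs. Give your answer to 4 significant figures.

1.642 pc

d = 1/p, so σ_d = σ_p / p².
σ_d = 0.0350 / (0.1460)² = 0.0350 / 0.021316 = 1.642 pc.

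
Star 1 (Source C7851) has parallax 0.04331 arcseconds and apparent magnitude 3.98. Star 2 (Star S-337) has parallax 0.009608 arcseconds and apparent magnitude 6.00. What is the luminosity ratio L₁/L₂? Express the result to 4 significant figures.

d₁ = 1/p₁ = 1/0.04331″ = 23.089 pc; d₂ = 1/p₂ = 1/0.009608″ = 104.08 pc.
M₁ = m₁ − 5 log₁₀ d₁ + 5 = 3.98 − 6.8170 + 5 = 2.1630.
M₂ = 6.00 − 10.0868 + 5 = 0.9132.
L₁/L₂ = 10^(0.4(M₂ − M₁)) = 10^(0.4 × (-1.2498)) = 10^(-0.49992) = 0.31629.

L₁/L₂ = 0.3163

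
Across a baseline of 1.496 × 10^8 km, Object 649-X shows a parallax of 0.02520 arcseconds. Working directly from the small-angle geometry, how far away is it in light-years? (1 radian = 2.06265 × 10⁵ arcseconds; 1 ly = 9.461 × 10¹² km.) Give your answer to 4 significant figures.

θ = 0.02520″ = 0.02520/206265 = 1.2217 × 10^-7 rad.
d = B/θ = (1.496 × 10^8) / (1.2217 × 10^-7) = 1.2245 × 10^15 km = (1.2245 × 10^15) / (9.461 × 10^12) ly = 129.43 ly.

129.4 ly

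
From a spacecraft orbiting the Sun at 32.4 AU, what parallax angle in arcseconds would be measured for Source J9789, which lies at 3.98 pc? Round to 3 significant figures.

p (arcsec) = B (AU) / d (pc).
p = 32.4 / 3.98 = 8.1407 arcsec.

8.14 arcsec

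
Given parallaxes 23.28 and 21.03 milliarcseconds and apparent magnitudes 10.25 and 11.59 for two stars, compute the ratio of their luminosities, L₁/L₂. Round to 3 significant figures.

d₁ = 1/p₁ = 1/0.02328″ = 42.955 pc; d₂ = 1/p₂ = 1/0.02103″ = 47.551 pc.
M₁ = m₁ − 5 log₁₀ d₁ + 5 = 10.25 − 8.1651 + 5 = 7.0849.
M₂ = 11.59 − 8.3858 + 5 = 8.2042.
L₁/L₂ = 10^(0.4(M₂ − M₁)) = 10^(0.4 × 1.1193) = 10^0.44772 = 2.8036.

L₁/L₂ = 2.80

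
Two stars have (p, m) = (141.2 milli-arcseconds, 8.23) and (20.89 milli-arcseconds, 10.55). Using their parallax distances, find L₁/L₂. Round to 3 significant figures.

d₁ = 1/p₁ = 1/0.1412″ = 7.0822 pc; d₂ = 1/p₂ = 1/0.02089″ = 47.87 pc.
M₁ = m₁ − 5 log₁₀ d₁ + 5 = 8.23 − 4.2508 + 5 = 8.9792.
M₂ = 10.55 − 8.4003 + 5 = 7.1497.
L₁/L₂ = 10^(0.4(M₂ − M₁)) = 10^(0.4 × (-1.8295)) = 10^(-0.73180) = 0.18544.

L₁/L₂ = 0.185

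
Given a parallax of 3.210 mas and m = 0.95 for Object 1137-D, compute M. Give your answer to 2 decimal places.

d = 1/p = 1/0.003210″ = 311.53 pc.
m − M = 5 log₁₀(311.53) − 5 = 12.4675 − 5 = 7.4675.
M = m − (m − M) = 0.95 − 7.4675 = -6.52.

M = -6.52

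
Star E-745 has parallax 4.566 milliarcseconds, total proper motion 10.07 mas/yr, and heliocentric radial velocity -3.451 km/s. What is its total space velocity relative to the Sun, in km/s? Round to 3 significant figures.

d = 1/p = 1/0.004566″ = 219.01 pc.
μ = 10.07 mas/yr = 0.01007 ″/yr.
v_t = 4.740 μ d = 4.740 × 0.01007 × 219.01 = 10.454 km/s.
v = √(v_r² + v_t²) = √((-3.451)² + 10.454²) = √121.196 = 11.009 km/s.

11.0 km/s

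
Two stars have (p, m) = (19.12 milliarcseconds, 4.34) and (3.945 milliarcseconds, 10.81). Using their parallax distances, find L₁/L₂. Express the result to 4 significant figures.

L₁/L₂ = 16.49

d₁ = 1/p₁ = 1/0.01912″ = 52.301 pc; d₂ = 1/p₂ = 1/0.003945″ = 253.49 pc.
M₁ = m₁ − 5 log₁₀ d₁ + 5 = 4.34 − 8.5925 + 5 = 0.7475.
M₂ = 10.81 − 12.0198 + 5 = 3.7902.
L₁/L₂ = 10^(0.4(M₂ − M₁)) = 10^(0.4 × 3.0427) = 10^1.21708 = 16.485.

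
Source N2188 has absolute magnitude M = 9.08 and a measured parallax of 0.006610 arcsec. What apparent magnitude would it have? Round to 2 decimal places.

d = 1/p = 1/0.006610″ = 151.29 pc.
m − M = 5 log₁₀ d − 5 = 5 log₁₀(151.29) − 5 = 10.8991 − 5 = 5.8991.
m = M + (m − M) = 9.08 + 5.8991 = 14.98.

m = 14.98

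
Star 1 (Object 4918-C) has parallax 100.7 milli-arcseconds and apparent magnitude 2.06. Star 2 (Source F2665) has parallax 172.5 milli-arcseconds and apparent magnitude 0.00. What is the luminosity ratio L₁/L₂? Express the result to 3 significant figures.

L₁/L₂ = 0.440

d₁ = 1/p₁ = 1/0.1007″ = 9.9305 pc; d₂ = 1/p₂ = 1/0.1725″ = 5.7971 pc.
M₁ = m₁ − 5 log₁₀ d₁ + 5 = 2.06 − 4.9849 + 5 = 2.0751.
M₂ = 0.00 − 3.8161 + 5 = 1.1839.
L₁/L₂ = 10^(0.4(M₂ − M₁)) = 10^(0.4 × (-0.8912)) = 10^(-0.35648) = 0.44007.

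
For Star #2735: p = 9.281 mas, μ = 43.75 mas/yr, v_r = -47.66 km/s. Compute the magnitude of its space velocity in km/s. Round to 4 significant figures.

52.64 km/s

d = 1/p = 1/0.009281″ = 107.75 pc.
μ = 43.75 mas/yr = 0.04375 ″/yr.
v_t = 4.740 μ d = 4.740 × 0.04375 × 107.75 = 22.345 km/s.
v = √(v_r² + v_t²) = √((-47.66)² + 22.345²) = √2770.77 = 52.638 km/s.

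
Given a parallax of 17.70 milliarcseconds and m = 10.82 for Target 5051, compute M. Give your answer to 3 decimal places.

M = 7.060

d = 1/p = 1/0.01770″ = 56.497 pc.
m − M = 5 log₁₀(56.497) − 5 = 8.7601 − 5 = 3.7601.
M = m − (m − M) = 10.82 − 3.7601 = 7.060.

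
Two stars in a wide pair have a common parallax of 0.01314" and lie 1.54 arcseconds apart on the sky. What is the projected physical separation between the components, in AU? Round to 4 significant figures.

117.2 AU

d = 1/p = 1/0.01314″ = 76.104 pc.
At distance d (pc), an angle of θ arcsec spans θ·d AU: s = 1.54 × 76.104 = 117.2 AU.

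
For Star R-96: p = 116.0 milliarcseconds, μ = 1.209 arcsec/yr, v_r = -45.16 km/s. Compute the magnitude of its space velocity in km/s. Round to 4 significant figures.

66.93 km/s

d = 1/p = 1/0.1160″ = 8.6207 pc.
v_t = 4.740 μ d = 4.740 × 1.209 × 8.6207 = 49.402 km/s.
v = √(v_r² + v_t²) = √((-45.16)² + 49.402²) = √4479.98 = 66.933 km/s.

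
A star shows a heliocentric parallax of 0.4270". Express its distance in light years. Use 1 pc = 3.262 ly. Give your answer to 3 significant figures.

d = 1/p = 1/0.4270 = 2.3419 pc.
In light-years: 2.3419 × 3.262 = 7.6393 ly.

7.64 light years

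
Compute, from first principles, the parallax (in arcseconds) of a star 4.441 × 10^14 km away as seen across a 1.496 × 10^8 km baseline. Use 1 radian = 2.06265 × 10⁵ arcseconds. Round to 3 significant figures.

0.0695 arcsec

θ ≈ B/d = (1.496 × 10^8) / (4.441 × 10^14) = 3.3686 × 10^-7 rad.
In arcseconds: 3.3686 × 10^-7 × 206265 = 0.069482″.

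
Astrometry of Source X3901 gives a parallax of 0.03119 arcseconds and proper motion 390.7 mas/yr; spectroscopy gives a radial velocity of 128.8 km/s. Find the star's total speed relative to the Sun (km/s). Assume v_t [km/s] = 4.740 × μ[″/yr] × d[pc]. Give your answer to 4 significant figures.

141.8 km/s

d = 1/p = 1/0.03119″ = 32.062 pc.
μ = 390.7 mas/yr = 0.3907 ″/yr.
v_t = 4.740 μ d = 4.740 × 0.3907 × 32.062 = 59.376 km/s.
v = √(v_r² + v_t²) = √(128.8² + 59.376²) = √20114.9 = 141.83 km/s.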